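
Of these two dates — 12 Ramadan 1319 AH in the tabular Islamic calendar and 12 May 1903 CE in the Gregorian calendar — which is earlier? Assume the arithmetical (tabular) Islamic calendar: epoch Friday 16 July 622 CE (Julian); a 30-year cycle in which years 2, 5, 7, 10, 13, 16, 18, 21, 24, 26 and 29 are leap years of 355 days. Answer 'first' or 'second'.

Converting both to JDN: 2415742 vs 2416247; the smaller is the first.

first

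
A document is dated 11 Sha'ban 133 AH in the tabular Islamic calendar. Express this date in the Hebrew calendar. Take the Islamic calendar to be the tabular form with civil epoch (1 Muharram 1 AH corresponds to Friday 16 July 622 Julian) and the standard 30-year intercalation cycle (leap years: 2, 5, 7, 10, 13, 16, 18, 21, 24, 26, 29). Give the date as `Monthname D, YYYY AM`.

The source date corresponds to 18 March 751 in the proleptic Gregorian calendar (JDN 1995433).
That day falls on 12 Adar II 4511 AM in the Hebrew calendar.

Adar II 12, 4511 AM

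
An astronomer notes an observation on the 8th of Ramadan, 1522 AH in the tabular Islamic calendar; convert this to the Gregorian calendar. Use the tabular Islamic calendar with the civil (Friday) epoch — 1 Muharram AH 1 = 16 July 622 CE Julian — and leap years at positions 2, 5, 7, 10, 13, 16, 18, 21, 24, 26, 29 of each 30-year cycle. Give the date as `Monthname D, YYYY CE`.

December 2, 2098 CE

Julian Day Number of the source date = 2487675.
Converting JDN 2487675 to the Gregorian calendar gives 2 December 2098 CE.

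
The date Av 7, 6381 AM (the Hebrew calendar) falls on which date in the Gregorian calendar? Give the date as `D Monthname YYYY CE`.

19 July 2621 CE

Julian Day Number of the source date = 2678560.
Converting JDN 2678560 to the Gregorian calendar gives 19 July 2621 CE.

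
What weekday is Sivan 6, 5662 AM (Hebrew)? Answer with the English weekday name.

This is JDN 2415912 (11 June 1902 Gregorian).
2415912 ≡ 2 (mod 7); counting from Monday = 0 gives Wednesday.

Wednesday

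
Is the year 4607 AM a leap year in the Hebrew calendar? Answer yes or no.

no

Hebrew year 4607 is year 9 of its 19-year Metonic cycle; leap years are at positions 3, 6, 8, 11, 14, 17, 19, so it is a common year (12 months).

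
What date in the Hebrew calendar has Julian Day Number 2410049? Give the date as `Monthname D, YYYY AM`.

JDN 2410049 is 22 May 1886 in the Gregorian calendar.
In the Hebrew calendar that day is Iyar 17, 5646 AM.

Iyar 17, 5646 AM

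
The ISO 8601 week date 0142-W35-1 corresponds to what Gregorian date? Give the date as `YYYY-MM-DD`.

ISO week 1 of 142 is the week containing the first Thursday of 142.
Week 35, day 1 (Monday) lands on 0142-08-27.

0142-08-27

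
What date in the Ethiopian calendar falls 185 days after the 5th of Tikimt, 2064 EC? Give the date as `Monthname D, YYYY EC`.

Miyazya 10, 2064 EC

Counting 185 days forward from JDN 2477766 reaches JDN 2477951, which is Miyazya 10, 2064 EC.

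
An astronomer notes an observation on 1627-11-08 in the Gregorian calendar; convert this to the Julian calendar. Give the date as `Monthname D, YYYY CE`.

The Julian–Gregorian offset here is 10 days (Julian trailing).
8 November 1627 Gregorian − 10 days → 29 October 1627 Julian.

October 29, 1627 CE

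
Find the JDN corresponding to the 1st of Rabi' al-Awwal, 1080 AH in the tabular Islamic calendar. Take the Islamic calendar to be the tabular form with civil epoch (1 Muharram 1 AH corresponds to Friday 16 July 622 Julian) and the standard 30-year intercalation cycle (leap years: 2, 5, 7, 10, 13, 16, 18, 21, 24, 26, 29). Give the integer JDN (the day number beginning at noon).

2330861

In the Gregorian calendar the same day is 30 July 1669.
JDN 2451545 is 1 January 2000 CE (Gregorian); the target day is −120684 days from there, so JDN = 2330861.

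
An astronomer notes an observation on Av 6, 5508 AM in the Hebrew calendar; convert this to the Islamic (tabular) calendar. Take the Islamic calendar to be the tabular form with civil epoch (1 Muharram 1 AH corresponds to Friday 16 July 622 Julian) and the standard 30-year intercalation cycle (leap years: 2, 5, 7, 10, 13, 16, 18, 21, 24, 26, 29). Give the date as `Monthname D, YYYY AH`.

Sha'ban 5, 1161 AH

The source date corresponds to 31 July 1748 in the Gregorian calendar (JDN 2359716).
That day falls on 5 Sha'ban 1161 AH in the tabular Islamic calendar.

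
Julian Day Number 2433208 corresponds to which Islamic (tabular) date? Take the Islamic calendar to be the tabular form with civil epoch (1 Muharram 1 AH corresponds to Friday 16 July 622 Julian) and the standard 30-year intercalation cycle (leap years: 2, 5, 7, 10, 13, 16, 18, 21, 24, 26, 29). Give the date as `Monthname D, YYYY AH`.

The Gregorian equivalent of JDN 2433208 is 18 October 1949.
In the tabular Islamic calendar that day is Dhu al-Hijjah 25, 1368 AH.

Dhu al-Hijjah 25, 1368 AH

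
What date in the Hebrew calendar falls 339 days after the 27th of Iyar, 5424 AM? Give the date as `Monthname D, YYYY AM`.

The starting date is JDN 2328966; 2328966 + 339 = 2329305.
JDN 2329305 corresponds to Iyar 11, 5425 AM.

Iyar 11, 5425 AM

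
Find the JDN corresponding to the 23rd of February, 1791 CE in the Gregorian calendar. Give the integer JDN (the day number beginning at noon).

JDN 2400001 is 17 November 1858 CE (Gregorian), MJD 0; the target day is −24738 days from there, so JDN = 2375263.

2375263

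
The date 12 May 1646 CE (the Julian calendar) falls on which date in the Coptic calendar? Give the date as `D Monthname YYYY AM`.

Julian Day Number of the source date = 2322391.
Converting JDN 2322391 to the Coptic calendar gives 17 Pashons 1362 AM.

17 Pashons 1362 AM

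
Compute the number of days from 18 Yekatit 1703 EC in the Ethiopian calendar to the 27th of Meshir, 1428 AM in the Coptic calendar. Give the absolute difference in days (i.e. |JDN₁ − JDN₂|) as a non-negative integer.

JDN of the first date = 2346043.
JDN of the second date = 2346418.
|2346418 − 2346043| = 375.

375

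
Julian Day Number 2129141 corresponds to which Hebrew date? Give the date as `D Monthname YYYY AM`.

JDN 2129141 is 16 April 1117 in the proleptic Gregorian calendar.
In the Hebrew calendar that day is 5 Iyar 4877 AM.

5 Iyar 4877 AM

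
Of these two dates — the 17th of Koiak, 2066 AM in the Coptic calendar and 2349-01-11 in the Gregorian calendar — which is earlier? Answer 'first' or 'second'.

Converting both to JDN: 2579377 vs 2579025; the smaller is the second.

second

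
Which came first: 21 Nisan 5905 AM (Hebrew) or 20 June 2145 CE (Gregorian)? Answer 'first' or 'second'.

First date → JDN 2504609; second date → JDN 2504676.
JDN 2504609 < JDN 2504676, so the first date is earlier.

first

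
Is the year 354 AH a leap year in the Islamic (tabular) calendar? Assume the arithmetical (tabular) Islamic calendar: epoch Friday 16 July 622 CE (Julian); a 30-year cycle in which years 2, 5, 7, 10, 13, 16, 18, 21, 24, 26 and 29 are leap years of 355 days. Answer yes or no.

yes

Year 354 AH is year 24 of its 30-year cycle; leap positions are 2, 5, 7, 10, 13, 16, 18, 21, 24, 26, 29, so it is a leap year (355 days).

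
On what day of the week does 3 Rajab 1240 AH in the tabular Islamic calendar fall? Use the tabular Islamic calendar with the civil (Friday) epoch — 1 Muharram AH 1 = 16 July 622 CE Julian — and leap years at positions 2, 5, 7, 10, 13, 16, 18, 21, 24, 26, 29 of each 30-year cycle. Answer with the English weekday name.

In the Gregorian calendar this is 21 February 1825 (JDN 2387679).
Since JDN mod 7 = 0 (0 = Monday), the day is Monday.

Monday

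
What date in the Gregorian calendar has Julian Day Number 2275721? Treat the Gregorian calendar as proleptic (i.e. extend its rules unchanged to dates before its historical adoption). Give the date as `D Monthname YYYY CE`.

JDN 2451545 is 1 Jan 2000; 2275721 is −175824 days from there.

12 August 1518 CE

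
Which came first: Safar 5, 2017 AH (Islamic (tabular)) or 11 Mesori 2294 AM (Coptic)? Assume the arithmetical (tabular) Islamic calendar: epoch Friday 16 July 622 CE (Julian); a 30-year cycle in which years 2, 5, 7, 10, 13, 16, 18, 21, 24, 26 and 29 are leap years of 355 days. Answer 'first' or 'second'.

First date → JDN 2662877; second date → JDN 2662888.
JDN 2662877 < JDN 2662888, so the first date is earlier.

first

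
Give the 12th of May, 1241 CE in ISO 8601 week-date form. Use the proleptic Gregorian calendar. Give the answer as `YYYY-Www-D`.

1241-W19-7

The weekday is Sunday (ISO weekday 7).
That Sunday belongs to ISO week 19 of ISO year 1241.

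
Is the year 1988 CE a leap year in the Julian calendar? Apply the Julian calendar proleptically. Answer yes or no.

1988 mod 4 = 0, so it is a leap year in the Julian calendar.

yes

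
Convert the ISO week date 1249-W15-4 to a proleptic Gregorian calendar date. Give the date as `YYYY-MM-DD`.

1249-04-15

ISO week 1 of 1249 is the week containing the first Thursday of 1249.
Week 15, day 4 (Thursday) lands on 1249-04-15.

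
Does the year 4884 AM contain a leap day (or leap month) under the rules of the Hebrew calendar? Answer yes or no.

no

Hebrew year 4884 is year 1 of its 19-year Metonic cycle; leap years are at positions 3, 6, 8, 11, 14, 17, 19, so it is a common year (12 months).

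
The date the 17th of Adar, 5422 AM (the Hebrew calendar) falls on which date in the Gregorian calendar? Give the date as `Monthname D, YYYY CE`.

Julian Day Number of the source date = 2328160.
Converting JDN 2328160 to the Gregorian calendar gives 8 March 1662 CE.

March 8, 1662 CE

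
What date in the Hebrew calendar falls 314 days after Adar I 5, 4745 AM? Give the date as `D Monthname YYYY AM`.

23 Kislev 4746 AM

Counting 314 days forward from JDN 2080857 reaches JDN 2081171, which is 23 Kislev 4746 AM.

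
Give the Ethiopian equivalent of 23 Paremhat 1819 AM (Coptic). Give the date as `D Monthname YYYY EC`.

Julian Day Number of the source date = 2489256.
Converting JDN 2489256 to the Ethiopian calendar gives 23 Megabit 2095 EC.

23 Megabit 2095 EC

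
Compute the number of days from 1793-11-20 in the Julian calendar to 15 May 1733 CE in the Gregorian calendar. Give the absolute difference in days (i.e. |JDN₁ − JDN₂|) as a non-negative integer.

22115

First date → JDN 2376275; second date → JDN 2354160.
The interval is |2376275 − 2354160| = 22115 days.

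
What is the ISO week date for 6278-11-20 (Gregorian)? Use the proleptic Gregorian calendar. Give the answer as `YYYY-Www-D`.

The weekday is Wednesday (ISO weekday 3).
That Wednesday belongs to ISO week 47 of ISO year 6278.

6278-W47-3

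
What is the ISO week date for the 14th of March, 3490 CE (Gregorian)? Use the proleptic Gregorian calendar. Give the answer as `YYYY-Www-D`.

3490-W11-5

The weekday is Friday (ISO weekday 5).
That Friday belongs to ISO week 11 of ISO year 3490.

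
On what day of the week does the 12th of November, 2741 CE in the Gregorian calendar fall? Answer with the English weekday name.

Wednesday

JDN 2722505 mod 7 = 2, and JDN 0 was a Monday, so this is a Wednesday.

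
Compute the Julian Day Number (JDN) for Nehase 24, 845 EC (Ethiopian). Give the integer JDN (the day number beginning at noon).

In the proleptic Gregorian calendar the same day is 21 August 853.
JDN 2400001 is 17 November 1858 CE (Gregorian), MJD 0; the target day is −367156 days from there, so JDN = 2032845.

2032845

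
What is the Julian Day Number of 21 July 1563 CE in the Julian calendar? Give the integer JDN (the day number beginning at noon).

In the proleptic Gregorian calendar the same day is 31 July 1563.
JDN 2451545 is 1 January 2000 CE (Gregorian); the target day is −159400 days from there, so JDN = 2292145.

2292145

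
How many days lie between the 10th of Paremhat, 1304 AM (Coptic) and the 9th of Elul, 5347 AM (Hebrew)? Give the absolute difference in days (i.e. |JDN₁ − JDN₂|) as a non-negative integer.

186

JDN of the first date = 2301140.
JDN of the second date = 2300954.
|2300954 − 2301140| = 186.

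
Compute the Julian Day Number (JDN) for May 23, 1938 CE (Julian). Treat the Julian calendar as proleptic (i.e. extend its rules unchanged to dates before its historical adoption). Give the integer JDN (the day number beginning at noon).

Equivalently 5 June 1938 (Gregorian).
JDN 2400001 is 17 November 1858 CE (Gregorian), MJD 0; the target day is +29054 days from there, so JDN = 2429055.

2429055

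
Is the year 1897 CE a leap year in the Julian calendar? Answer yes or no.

1897 mod 4 = 1, so it is a common year in the Julian calendar.

no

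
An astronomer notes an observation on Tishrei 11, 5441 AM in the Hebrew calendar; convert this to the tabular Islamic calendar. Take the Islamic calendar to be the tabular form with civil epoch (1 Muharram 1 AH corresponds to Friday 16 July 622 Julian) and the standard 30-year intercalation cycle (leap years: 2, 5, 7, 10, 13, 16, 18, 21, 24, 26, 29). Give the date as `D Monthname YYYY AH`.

The source date corresponds to 4 October 1680 in the Gregorian calendar (JDN 2334945).
That day falls on 10 Ramadan 1091 AH in the tabular Islamic calendar.

10 Ramadan 1091 AH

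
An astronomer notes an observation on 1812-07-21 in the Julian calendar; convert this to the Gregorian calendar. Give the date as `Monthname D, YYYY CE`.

August 2, 1812 CE

The Julian–Gregorian offset here is 12 days (Julian trailing).
21 July 1812 Julian + 12 days → 2 August 1812 Gregorian.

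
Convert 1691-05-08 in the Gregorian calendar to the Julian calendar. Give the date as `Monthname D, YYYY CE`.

The Julian–Gregorian offset here is 10 days (Julian trailing).
8 May 1691 Gregorian − 10 days → 28 April 1691 Julian.

April 28, 1691 CE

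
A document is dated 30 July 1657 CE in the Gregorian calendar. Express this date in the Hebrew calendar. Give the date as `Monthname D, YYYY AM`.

Av 20, 5417 AM

Both dates share Julian Day Number 2326478; in the Hebrew calendar that is 20 Av 5417 AM.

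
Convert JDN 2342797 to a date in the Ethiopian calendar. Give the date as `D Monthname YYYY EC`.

29 Megabit 1694 EC

The Gregorian equivalent of JDN 2342797 is 5 April 1702.
In the Ethiopian calendar that day is 29 Megabit 1694 EC.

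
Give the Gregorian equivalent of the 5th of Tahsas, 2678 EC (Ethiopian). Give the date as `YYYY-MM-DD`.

2685-12-19

Both dates share Julian Day Number 2702089; in the Gregorian calendar that is 19 December 2685 CE.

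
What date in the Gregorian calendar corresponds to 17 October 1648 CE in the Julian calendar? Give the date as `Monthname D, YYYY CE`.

For dates in this range the Gregorian date is 10 days ahead of the Julian.
17 October 1648 Julian + 10 days → 27 October 1648 Gregorian.

October 27, 1648 CE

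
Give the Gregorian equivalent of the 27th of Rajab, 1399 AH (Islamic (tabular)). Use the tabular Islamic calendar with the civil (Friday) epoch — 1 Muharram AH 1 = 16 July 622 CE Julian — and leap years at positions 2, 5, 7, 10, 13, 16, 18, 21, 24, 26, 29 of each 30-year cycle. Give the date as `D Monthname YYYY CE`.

Both dates share Julian Day Number 2444048; in the Gregorian calendar that is 23 June 1979 CE.

23 June 1979 CE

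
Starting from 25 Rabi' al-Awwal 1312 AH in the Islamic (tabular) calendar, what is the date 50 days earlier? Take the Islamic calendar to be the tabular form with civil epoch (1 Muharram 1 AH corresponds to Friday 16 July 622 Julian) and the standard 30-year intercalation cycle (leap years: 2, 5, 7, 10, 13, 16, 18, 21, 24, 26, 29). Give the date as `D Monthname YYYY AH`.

JDN of 25 Rabi' al-Awwal 1312 AH = 2413098.
2413098 − 50 = 2413048.
JDN 2413048 in the tabular Islamic calendar is 4 Safar 1312 AH.

4 Safar 1312 AH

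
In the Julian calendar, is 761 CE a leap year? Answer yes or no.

761 mod 4 = 1, so it is a common year in the Julian calendar.

no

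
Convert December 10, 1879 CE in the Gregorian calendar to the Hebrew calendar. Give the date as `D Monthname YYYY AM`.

25 Kislev 5640 AM

Both dates share Julian Day Number 2407694; in the Hebrew calendar that is 25 Kislev 5640 AM.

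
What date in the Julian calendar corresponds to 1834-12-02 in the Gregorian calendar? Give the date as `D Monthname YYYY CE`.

For dates in this range the Gregorian date is 12 days ahead of the Julian.
2 December 1834 Gregorian − 12 days → 20 November 1834 Julian.

20 November 1834 CE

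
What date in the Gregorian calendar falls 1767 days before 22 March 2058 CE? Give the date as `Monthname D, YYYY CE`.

JDN of 22 March 2058 CE = 2472810.
2472810 − 1767 = 2471043.
JDN 2471043 in the Gregorian calendar is May 20, 2053 CE.

May 20, 2053 CE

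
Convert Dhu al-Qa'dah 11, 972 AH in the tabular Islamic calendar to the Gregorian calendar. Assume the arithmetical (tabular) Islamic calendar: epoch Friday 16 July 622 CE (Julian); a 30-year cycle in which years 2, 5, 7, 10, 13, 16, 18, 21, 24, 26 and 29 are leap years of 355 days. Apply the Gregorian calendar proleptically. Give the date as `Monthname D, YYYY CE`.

Julian Day Number of the source date = 2292835.
Converting JDN 2292835 to the Gregorian calendar gives 20 June 1565 CE.

June 20, 1565 CE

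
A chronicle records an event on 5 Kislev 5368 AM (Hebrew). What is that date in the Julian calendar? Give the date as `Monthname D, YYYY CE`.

Both dates share Julian Day Number 2308333; in the Julian calendar that is 15 November 1607 CE.

November 15, 1607 CE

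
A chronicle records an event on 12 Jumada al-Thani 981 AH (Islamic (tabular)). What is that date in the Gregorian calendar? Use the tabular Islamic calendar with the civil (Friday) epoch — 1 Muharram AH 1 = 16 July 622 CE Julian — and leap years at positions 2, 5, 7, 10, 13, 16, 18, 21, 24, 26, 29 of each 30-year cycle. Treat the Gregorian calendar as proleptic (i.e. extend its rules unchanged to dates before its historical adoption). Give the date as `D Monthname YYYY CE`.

Julian Day Number of the source date = 2295878.
Converting JDN 2295878 to the Gregorian calendar gives 19 October 1573 CE.

19 October 1573 CE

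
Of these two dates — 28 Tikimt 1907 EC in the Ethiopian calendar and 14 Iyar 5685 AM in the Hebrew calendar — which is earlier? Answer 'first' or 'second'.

Converting both to JDN: 2420444 vs 2424279; the smaller is the first.

first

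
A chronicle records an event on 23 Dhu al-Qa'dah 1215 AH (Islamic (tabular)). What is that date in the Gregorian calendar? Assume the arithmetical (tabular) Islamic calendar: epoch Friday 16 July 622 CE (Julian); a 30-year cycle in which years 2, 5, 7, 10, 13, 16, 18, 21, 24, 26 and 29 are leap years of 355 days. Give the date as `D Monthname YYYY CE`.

7 April 1801 CE

Julian Day Number of the source date = 2378958.
Converting JDN 2378958 to the Gregorian calendar gives 7 April 1801 CE.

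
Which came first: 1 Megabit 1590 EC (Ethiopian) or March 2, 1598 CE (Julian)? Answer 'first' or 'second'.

first

First date → JDN 2304783; second date → JDN 2304788.
JDN 2304783 < JDN 2304788, so the first date is earlier.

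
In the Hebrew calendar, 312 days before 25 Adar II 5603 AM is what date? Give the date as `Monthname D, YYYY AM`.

Sivan 10, 5602 AM

The starting date is JDN 2394287; 2394287 − 312 = 2393975.
JDN 2393975 corresponds to Sivan 10, 5602 AM.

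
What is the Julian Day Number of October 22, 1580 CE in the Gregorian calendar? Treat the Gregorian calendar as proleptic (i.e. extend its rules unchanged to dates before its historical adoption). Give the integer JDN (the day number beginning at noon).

2298438

JDN 2451545 is 1 January 2000 CE (Gregorian); the target day is −153107 days from there, so JDN = 2298438.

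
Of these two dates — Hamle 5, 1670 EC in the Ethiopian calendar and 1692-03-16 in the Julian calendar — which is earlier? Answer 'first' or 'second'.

The two dates have Julian Day Numbers 2334127 and 2339136 respectively.
Since 2334127 < 2339136, the first date comes first.

first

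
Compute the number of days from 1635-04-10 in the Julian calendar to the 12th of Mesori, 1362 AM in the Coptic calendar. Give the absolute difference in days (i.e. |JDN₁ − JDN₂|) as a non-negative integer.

4135

JDN of the first date = 2318341.
JDN of the second date = 2322476.
|2322476 − 2318341| = 4135.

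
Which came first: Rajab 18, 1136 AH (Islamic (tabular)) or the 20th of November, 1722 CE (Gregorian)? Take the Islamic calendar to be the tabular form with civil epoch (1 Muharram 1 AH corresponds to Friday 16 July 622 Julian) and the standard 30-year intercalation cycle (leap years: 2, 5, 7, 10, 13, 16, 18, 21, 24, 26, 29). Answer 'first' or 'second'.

Converting both to JDN: 2350840 vs 2350331; the smaller is the second.

second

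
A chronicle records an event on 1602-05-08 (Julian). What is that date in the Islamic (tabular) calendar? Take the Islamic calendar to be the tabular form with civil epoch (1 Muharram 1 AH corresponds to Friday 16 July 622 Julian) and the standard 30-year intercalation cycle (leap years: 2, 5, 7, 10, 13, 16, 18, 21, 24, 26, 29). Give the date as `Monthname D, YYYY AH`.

Dhu al-Qa'dah 26, 1010 AH

Both dates share Julian Day Number 2306316; in the tabular Islamic calendar that is 26 Dhu al-Qa'dah 1010 AH.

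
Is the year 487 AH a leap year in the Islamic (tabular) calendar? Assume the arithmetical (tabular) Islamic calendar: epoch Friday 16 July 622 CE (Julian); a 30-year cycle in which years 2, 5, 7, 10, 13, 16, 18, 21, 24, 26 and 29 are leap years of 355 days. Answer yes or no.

yes

Year 487 AH is year 7 of its 30-year cycle; leap positions are 2, 5, 7, 10, 13, 16, 18, 21, 24, 26, 29, so it is a leap year (355 days).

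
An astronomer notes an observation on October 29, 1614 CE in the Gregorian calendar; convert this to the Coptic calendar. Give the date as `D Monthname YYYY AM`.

Both dates share Julian Day Number 2310863; in the Coptic calendar that is 22 Paopi 1331 AM.

22 Paopi 1331 AM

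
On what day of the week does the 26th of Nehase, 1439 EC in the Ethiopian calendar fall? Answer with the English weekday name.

Saturday

In the proleptic Gregorian calendar this is 28 August 1447 (JDN 2249805).
JDN 2249805 mod 7 = 5, and JDN 0 was a Monday, so this is a Saturday.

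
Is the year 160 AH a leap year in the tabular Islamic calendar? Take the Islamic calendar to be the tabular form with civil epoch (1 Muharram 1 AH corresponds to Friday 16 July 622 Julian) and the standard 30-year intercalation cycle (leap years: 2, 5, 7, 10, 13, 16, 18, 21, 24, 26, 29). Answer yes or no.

yes

Year 160 AH is year 10 of its 30-year cycle; leap positions are 2, 5, 7, 10, 13, 16, 18, 21, 24, 26, 29, so it is a leap year (355 days).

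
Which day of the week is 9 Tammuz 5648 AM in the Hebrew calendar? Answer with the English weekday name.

Equivalently 18 June 1888 Gregorian, JDN 2410807.
2410807 ≡ 0 (mod 7); counting from Monday = 0 gives Monday.

Monday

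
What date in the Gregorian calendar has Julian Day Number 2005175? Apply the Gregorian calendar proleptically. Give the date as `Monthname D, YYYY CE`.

November 18, 777 CE

JDN 2451545 is 1 Jan 2000; 2005175 is −446370 days from there.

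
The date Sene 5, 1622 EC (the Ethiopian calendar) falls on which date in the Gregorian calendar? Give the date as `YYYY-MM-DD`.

Both dates share Julian Day Number 2316565; in the Gregorian calendar that is 9 June 1630 CE.

1630-06-09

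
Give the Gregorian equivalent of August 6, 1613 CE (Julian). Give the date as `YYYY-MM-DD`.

1613-08-16

The Julian–Gregorian offset here is 10 days (Julian trailing).
6 August 1613 Julian + 10 days → 16 August 1613 Gregorian.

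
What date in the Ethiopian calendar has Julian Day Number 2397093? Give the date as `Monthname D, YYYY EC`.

Hidar 23, 1843 EC

JDN 2397093 is 1 December 1850 in the Gregorian calendar.
In the Ethiopian calendar that day is Hidar 23, 1843 EC.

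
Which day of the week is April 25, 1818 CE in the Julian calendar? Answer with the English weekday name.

In the Gregorian calendar this is 7 May 1818 (JDN 2385197).
2385197 ≡ 3 (mod 7); counting from Monday = 0 gives Thursday.

Thursday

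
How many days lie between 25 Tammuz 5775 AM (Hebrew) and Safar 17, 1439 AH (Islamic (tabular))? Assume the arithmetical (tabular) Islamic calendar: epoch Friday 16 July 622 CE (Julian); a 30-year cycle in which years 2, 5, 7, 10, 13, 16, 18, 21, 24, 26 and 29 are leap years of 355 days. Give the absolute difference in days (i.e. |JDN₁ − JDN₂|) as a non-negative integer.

849

JDN of the first date = 2457216.
JDN of the second date = 2458065.
|2458065 − 2457216| = 849.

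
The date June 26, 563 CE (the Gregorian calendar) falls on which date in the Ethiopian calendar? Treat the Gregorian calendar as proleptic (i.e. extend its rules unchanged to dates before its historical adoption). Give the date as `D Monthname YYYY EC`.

30 Sene 555 EC

Both dates share Julian Day Number 1926868; in the Ethiopian calendar that is 30 Sene 555 EC.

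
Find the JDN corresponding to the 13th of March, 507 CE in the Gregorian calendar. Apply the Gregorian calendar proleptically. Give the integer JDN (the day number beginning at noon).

1906309

JDN 2400001 is 17 November 1858 CE (Gregorian), MJD 0; the target day is −493692 days from there, so JDN = 1906309.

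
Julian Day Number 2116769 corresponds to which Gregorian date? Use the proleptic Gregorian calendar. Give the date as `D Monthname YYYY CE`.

1 June 1083 CE

JDN 2451545 is 1 Jan 2000; 2116769 is −334776 days from there.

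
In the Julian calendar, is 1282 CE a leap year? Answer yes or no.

1282 mod 4 = 2, so it is a common year in the Julian calendar.

no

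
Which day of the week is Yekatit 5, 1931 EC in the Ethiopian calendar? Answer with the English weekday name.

Sunday

Equivalently 12 February 1939 Gregorian, JDN 2429307.
Since JDN mod 7 = 6 (0 = Monday), the day is Sunday.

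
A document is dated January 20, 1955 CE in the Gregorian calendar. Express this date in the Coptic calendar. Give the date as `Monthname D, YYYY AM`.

Tobi 12, 1671 AM

Julian Day Number of the source date = 2435128.
Converting JDN 2435128 to the Coptic calendar gives 12 Tobi 1671 AM.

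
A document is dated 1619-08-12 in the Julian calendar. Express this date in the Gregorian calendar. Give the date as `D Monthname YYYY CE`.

22 August 1619 CE

For dates in this range the Gregorian date is 10 days ahead of the Julian.
12 August 1619 Julian + 10 days → 22 August 1619 Gregorian.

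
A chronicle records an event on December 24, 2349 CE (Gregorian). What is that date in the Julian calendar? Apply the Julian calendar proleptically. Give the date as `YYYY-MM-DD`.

The Julian–Gregorian offset here is 16 days (Julian trailing).
24 December 2349 Gregorian − 16 days → 8 December 2349 Julian.

2349-12-08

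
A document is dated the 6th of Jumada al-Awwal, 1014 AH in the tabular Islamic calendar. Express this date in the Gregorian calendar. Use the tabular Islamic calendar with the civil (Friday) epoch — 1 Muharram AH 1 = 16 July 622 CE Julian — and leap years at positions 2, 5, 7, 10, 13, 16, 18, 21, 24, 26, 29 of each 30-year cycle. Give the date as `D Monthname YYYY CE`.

19 September 1605 CE

Julian Day Number of the source date = 2307536.
Converting JDN 2307536 to the Gregorian calendar gives 19 September 1605 CE.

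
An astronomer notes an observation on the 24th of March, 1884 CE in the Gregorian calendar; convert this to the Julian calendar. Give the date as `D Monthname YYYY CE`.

12 March 1884 CE

The Julian–Gregorian offset here is 12 days (Julian trailing).
24 March 1884 Gregorian − 12 days → 12 March 1884 Julian.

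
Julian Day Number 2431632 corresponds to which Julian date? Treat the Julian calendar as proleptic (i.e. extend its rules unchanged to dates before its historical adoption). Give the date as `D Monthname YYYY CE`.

The Gregorian equivalent of JDN 2431632 is 25 June 1945.
In the Julian calendar that day is 12 June 1945 CE.

12 June 1945 CE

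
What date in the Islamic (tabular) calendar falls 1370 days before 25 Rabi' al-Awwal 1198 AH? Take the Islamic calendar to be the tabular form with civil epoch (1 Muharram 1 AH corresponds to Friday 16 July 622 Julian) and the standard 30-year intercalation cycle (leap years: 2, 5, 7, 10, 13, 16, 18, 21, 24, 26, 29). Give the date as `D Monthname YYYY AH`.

Counting 1370 days back from JDN 2372700 reaches JDN 2371330, which is 14 Jumada al-Awwal 1194 AH.

14 Jumada al-Awwal 1194 AH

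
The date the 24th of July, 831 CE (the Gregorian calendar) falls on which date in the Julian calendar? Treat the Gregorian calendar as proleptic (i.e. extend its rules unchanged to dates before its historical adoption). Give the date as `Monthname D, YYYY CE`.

The Julian–Gregorian offset here is 4 days (Julian trailing).
24 July 831 Gregorian − 4 days → 20 July 831 Julian.

July 20, 831 CE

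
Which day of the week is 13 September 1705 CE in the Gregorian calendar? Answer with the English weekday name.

Sunday

Since JDN mod 7 = 6 (0 = Monday), the day is Sunday.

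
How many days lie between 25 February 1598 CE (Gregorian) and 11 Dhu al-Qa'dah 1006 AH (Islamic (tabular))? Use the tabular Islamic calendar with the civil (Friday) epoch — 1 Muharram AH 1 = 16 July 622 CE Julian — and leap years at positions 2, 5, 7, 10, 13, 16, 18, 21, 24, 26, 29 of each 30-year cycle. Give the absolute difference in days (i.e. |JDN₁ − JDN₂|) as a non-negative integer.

110

JDN of the first date = 2304773.
JDN of the second date = 2304883.
|2304883 − 2304773| = 110.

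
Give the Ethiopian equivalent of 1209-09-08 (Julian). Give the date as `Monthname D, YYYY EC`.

Meskerem 11, 1202 EC

The source date corresponds to 15 September 1209 in the proleptic Gregorian calendar (JDN 2162896).
That day falls on 11 Meskerem 1202 EC in the Ethiopian calendar.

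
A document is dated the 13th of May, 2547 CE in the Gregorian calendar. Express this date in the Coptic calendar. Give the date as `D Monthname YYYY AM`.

Julian Day Number of the source date = 2651465.
Converting JDN 2651465 to the Coptic calendar gives 1 Pashons 2263 AM.

1 Pashons 2263 AM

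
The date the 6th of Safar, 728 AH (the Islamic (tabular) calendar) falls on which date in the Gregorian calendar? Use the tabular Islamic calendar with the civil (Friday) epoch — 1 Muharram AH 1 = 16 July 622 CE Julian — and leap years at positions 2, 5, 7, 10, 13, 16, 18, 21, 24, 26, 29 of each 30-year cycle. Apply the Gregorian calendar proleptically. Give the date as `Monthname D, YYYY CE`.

Both dates share Julian Day Number 2206100; in the Gregorian calendar that is 30 December 1327 CE.

December 30, 1327 CE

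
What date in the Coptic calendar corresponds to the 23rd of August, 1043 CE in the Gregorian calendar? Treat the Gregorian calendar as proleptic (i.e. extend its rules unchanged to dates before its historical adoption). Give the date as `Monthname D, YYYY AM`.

Julian Day Number of the source date = 2102242.
Converting JDN 2102242 to the Coptic calendar gives 24 Mesori 759 AM.

Mesori 24, 759 AM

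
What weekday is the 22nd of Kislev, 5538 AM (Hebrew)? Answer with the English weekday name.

Monday

Equivalently 22 December 1777 Gregorian, JDN 2370452.
Since JDN mod 7 = 0 (0 = Monday), the day is Monday.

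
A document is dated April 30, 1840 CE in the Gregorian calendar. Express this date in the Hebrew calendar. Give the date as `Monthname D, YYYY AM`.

Nisan 27, 5600 AM

Both dates share Julian Day Number 2393226; in the Hebrew calendar that is 27 Nisan 5600 AM.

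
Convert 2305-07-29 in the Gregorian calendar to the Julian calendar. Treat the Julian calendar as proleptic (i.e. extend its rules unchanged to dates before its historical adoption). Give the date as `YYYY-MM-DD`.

2305-07-13

For dates in this range the Gregorian date is 16 days ahead of the Julian.
29 July 2305 Gregorian − 16 days → 13 July 2305 Julian.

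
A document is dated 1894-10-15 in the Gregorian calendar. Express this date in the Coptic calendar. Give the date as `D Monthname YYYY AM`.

6 Paopi 1611 AM

Julian Day Number of the source date = 2413117.
Converting JDN 2413117 to the Coptic calendar gives 6 Paopi 1611 AM.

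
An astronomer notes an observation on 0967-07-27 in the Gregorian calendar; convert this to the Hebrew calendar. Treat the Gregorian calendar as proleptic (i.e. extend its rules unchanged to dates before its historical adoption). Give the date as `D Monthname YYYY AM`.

13 Av 4727 AM

Julian Day Number of the source date = 2074457.
Converting JDN 2074457 to the Hebrew calendar gives 13 Av 4727 AM.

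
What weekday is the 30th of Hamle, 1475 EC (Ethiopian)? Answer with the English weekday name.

Thursday

Equivalently 2 August 1483 Gregorian, JDN 2262928.
JDN 2262928 mod 7 = 3, and JDN 0 was a Monday, so this is a Thursday.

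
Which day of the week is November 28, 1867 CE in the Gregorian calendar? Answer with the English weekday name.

Thursday

JDN 2403299 mod 7 = 3, and JDN 0 was a Monday, so this is a Thursday.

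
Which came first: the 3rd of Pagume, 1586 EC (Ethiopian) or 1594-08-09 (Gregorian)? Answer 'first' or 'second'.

Converting both to JDN: 2303504 vs 2303477; the smaller is the second.

second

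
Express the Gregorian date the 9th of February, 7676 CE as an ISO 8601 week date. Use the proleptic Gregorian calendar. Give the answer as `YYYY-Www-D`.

7676-W06-7

The weekday is Sunday (ISO weekday 7).
That Sunday belongs to ISO week 6 of ISO year 7676.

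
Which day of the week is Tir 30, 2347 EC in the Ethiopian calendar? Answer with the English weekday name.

In the Gregorian calendar this is 10 February 2355 (JDN 2581246).
2581246 ≡ 3 (mod 7); counting from Monday = 0 gives Thursday.

Thursday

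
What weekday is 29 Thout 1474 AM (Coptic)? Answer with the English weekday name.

Friday

In the Gregorian calendar this is 7 October 1757 (JDN 2363071).
2363071 ≡ 4 (mod 7); counting from Monday = 0 gives Friday.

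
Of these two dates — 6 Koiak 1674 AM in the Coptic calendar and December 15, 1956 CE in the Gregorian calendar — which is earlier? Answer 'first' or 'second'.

second

Converting both to JDN: 2436188 vs 2435823; the smaller is the second.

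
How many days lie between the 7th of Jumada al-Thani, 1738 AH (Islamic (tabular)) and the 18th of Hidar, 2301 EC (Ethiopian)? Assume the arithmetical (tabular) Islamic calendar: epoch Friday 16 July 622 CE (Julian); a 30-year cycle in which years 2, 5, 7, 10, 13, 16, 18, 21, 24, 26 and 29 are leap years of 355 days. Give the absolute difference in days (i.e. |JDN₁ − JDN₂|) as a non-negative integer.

JDN of the first date = 2564129.
JDN of the second date = 2564373.
|2564373 − 2564129| = 244.

244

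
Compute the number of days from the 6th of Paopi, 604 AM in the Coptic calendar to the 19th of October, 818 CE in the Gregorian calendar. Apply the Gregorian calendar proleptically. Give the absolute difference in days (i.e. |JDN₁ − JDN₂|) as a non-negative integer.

25191

First date → JDN 2045311; second date → JDN 2020120.
The interval is |2045311 − 2020120| = 25191 days.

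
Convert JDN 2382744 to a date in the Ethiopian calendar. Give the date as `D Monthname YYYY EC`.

The Gregorian equivalent of JDN 2382744 is 19 August 1811.
In the Ethiopian calendar that day is 14 Nehase 1803 EC.

14 Nehase 1803 EC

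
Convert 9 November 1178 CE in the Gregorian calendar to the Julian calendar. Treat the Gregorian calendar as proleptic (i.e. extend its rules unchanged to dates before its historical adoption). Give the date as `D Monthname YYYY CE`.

2 November 1178 CE

For dates in this range the Gregorian date is 7 days ahead of the Julian.
9 November 1178 Gregorian − 7 days → 2 November 1178 Julian.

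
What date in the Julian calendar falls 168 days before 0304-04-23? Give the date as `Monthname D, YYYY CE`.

The starting date is JDN 1832207; 1832207 − 168 = 1832039.
JDN 1832039 corresponds to November 7, 303 CE.

November 7, 303 CE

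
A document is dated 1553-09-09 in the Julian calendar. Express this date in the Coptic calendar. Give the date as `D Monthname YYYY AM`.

Julian Day Number of the source date = 2288543.
Converting JDN 2288543 to the Coptic calendar gives 12 Thout 1270 AM.

12 Thout 1270 AM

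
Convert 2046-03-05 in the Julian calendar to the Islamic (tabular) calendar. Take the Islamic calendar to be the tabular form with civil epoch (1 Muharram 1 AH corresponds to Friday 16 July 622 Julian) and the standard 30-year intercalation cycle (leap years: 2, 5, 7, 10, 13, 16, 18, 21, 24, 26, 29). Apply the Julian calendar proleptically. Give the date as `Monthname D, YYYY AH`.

Jumada al-Awwal 10, 1468 AH

Both dates share Julian Day Number 2468423; in the tabular Islamic calendar that is 10 Jumada al-Awwal 1468 AH.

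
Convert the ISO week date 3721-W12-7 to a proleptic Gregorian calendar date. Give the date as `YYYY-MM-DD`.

3721-03-23

ISO week 1 of 3721 is the week containing the first Thursday of 3721.
Week 12, day 7 (Sunday) lands on 3721-03-23.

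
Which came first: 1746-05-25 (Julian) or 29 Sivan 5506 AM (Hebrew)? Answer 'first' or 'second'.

First date → JDN 2358929; second date → JDN 2358941.
JDN 2358929 < JDN 2358941, so the first date is earlier.

first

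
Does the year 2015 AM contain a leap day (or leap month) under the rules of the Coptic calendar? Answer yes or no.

yes

2015 mod 4 = 3; in the Coptic calendar a year is leap when year mod 4 = 3, so it is a leap year.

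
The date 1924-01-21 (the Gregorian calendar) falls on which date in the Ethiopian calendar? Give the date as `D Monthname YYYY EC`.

12 Tir 1916 EC

Julian Day Number of the source date = 2423806.
Converting JDN 2423806 to the Ethiopian calendar gives 12 Tir 1916 EC.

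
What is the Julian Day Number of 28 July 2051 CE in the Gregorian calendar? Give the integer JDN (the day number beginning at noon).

2470381

JDN 2451545 is 1 January 2000 CE (Gregorian); the target day is +18836 days from there, so JDN = 2470381.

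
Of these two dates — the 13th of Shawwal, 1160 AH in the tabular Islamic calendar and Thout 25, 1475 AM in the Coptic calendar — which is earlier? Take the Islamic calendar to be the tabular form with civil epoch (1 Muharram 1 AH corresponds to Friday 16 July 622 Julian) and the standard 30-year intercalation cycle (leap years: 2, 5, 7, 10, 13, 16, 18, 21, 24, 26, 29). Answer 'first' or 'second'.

First date → JDN 2359429; second date → JDN 2363432.
JDN 2359429 < JDN 2363432, so the first date is earlier.

first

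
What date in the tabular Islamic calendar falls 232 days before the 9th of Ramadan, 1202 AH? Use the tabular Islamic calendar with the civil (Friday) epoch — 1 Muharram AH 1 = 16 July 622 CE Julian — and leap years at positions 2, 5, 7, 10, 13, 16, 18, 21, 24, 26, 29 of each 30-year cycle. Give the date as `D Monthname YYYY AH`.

The starting date is JDN 2374278; 2374278 − 232 = 2374046.
JDN 2374046 corresponds to 13 Muharram 1202 AH.

13 Muharram 1202 AH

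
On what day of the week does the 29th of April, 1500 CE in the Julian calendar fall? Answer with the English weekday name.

In the proleptic Gregorian calendar this is 9 May 1500 (JDN 2269052).
Since JDN mod 7 = 2 (0 = Monday), the day is Wednesday.

Wednesday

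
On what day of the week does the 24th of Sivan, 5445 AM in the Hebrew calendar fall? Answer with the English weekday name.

In the Gregorian calendar this is 26 June 1685 (JDN 2336671).
JDN 2336671 mod 7 = 1, and JDN 0 was a Monday, so this is a Tuesday.

Tuesday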